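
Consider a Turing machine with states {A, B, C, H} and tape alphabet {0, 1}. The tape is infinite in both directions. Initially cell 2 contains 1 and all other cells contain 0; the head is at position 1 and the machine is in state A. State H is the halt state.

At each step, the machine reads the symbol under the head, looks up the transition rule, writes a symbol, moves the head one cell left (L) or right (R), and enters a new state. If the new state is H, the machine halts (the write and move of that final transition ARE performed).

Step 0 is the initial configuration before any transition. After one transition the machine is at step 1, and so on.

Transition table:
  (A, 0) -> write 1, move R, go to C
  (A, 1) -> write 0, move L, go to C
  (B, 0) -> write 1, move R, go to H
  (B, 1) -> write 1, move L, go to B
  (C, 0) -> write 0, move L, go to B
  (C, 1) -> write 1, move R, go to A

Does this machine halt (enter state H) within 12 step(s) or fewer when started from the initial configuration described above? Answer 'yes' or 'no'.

Answer: yes

Derivation:
Step 1: in state A at pos 1, read 0 -> (A,0)->write 1,move R,goto C. Now: state=C, head=2, tape[0..3]=0110 (head:   ^)
Step 2: in state C at pos 2, read 1 -> (C,1)->write 1,move R,goto A. Now: state=A, head=3, tape[0..4]=01100 (head:    ^)
Step 3: in state A at pos 3, read 0 -> (A,0)->write 1,move R,goto C. Now: state=C, head=4, tape[0..5]=011100 (head:     ^)
Step 4: in state C at pos 4, read 0 -> (C,0)->write 0,move L,goto B. Now: state=B, head=3, tape[0..5]=011100 (head:    ^)
Step 5: in state B at pos 3, read 1 -> (B,1)->write 1,move L,goto B. Now: state=B, head=2, tape[0..5]=011100 (head:   ^)
Step 6: in state B at pos 2, read 1 -> (B,1)->write 1,move L,goto B. Now: state=B, head=1, tape[0..5]=011100 (head:  ^)
Step 7: in state B at pos 1, read 1 -> (B,1)->write 1,move L,goto B. Now: state=B, head=0, tape[-1..5]=0011100 (head:  ^)
Step 8: in state B at pos 0, read 0 -> (B,0)->write 1,move R,goto H. Now: state=H, head=1, tape[-1..5]=0111100 (head:   ^)
State H reached at step 8; 8 <= 12 -> yes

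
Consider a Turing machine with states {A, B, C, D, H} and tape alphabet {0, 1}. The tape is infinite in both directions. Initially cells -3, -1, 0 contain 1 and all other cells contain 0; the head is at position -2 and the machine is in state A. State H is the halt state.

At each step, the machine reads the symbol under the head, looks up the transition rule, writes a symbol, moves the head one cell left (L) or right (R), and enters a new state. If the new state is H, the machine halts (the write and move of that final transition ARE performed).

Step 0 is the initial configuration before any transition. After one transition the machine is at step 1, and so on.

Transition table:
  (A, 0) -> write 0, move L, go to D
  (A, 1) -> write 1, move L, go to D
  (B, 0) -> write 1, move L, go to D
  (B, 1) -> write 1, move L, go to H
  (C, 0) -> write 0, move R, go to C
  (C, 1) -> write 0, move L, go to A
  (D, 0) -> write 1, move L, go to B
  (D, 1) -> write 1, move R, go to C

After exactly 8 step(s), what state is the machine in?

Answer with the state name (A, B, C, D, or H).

Answer: C

Derivation:
Step 1: in state A at pos -2, read 0 -> (A,0)->write 0,move L,goto D. Now: state=D, head=-3, tape[-4..1]=010110 (head:  ^)
Step 2: in state D at pos -3, read 1 -> (D,1)->write 1,move R,goto C. Now: state=C, head=-2, tape[-4..1]=010110 (head:   ^)
Step 3: in state C at pos -2, read 0 -> (C,0)->write 0,move R,goto C. Now: state=C, head=-1, tape[-4..1]=010110 (head:    ^)
Step 4: in state C at pos -1, read 1 -> (C,1)->write 0,move L,goto A. Now: state=A, head=-2, tape[-4..1]=010010 (head:   ^)
Step 5: in state A at pos -2, read 0 -> (A,0)->write 0,move L,goto D. Now: state=D, head=-3, tape[-4..1]=010010 (head:  ^)
Step 6: in state D at pos -3, read 1 -> (D,1)->write 1,move R,goto C. Now: state=C, head=-2, tape[-4..1]=010010 (head:   ^)
Step 7: in state C at pos -2, read 0 -> (C,0)->write 0,move R,goto C. Now: state=C, head=-1, tape[-4..1]=010010 (head:    ^)
Step 8: in state C at pos -1, read 0 -> (C,0)->write 0,move R,goto C. Now: state=C, head=0, tape[-4..1]=010010 (head:     ^)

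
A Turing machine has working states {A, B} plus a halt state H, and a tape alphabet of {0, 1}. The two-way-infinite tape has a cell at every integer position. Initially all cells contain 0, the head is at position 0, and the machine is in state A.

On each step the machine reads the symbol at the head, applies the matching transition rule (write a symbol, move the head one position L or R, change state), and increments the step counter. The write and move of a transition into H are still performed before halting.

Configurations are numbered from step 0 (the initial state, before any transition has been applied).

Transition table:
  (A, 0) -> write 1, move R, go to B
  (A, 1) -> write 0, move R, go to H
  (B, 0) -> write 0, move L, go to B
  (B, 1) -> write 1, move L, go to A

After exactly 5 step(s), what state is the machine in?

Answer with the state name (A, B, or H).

Answer: A

Derivation:
Step 1: in state A at pos 0, read 0 -> (A,0)->write 1,move R,goto B. Now: state=B, head=1, tape[-1..2]=0100 (head:   ^)
Step 2: in state B at pos 1, read 0 -> (B,0)->write 0,move L,goto B. Now: state=B, head=0, tape[-1..2]=0100 (head:  ^)
Step 3: in state B at pos 0, read 1 -> (B,1)->write 1,move L,goto A. Now: state=A, head=-1, tape[-2..2]=00100 (head:  ^)
Step 4: in state A at pos -1, read 0 -> (A,0)->write 1,move R,goto B. Now: state=B, head=0, tape[-2..2]=01100 (head:   ^)
Step 5: in state B at pos 0, read 1 -> (B,1)->write 1,move L,goto A. Now: state=A, head=-1, tape[-2..2]=01100 (head:  ^)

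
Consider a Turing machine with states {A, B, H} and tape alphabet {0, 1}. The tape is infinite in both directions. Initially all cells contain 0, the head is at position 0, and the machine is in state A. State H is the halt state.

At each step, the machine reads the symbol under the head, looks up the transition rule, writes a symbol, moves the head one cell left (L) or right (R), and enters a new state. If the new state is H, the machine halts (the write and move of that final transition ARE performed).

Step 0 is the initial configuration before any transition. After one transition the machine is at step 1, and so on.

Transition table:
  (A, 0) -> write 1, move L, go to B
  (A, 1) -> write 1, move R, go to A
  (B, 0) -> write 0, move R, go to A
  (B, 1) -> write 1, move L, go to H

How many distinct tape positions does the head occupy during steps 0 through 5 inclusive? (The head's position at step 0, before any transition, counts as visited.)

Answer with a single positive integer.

Step 1: in state A at pos 0, read 0 -> (A,0)->write 1,move L,goto B. Now: state=B, head=-1, tape[-2..1]=0010 (head:  ^)
Step 2: in state B at pos -1, read 0 -> (B,0)->write 0,move R,goto A. Now: state=A, head=0, tape[-2..1]=0010 (head:   ^)
Step 3: in state A at pos 0, read 1 -> (A,1)->write 1,move R,goto A. Now: state=A, head=1, tape[-2..2]=00100 (head:    ^)
Step 4: in state A at pos 1, read 0 -> (A,0)->write 1,move L,goto B. Now: state=B, head=0, tape[-2..2]=00110 (head:   ^)
Step 5: in state B at pos 0, read 1 -> (B,1)->write 1,move L,goto H. Now: state=H, head=-1, tape[-2..2]=00110 (head:  ^)
Head positions at steps 0..5: starting at 0, distinct positions visited = {-1, 0, 1} -> 3 position(s)

Answer: 3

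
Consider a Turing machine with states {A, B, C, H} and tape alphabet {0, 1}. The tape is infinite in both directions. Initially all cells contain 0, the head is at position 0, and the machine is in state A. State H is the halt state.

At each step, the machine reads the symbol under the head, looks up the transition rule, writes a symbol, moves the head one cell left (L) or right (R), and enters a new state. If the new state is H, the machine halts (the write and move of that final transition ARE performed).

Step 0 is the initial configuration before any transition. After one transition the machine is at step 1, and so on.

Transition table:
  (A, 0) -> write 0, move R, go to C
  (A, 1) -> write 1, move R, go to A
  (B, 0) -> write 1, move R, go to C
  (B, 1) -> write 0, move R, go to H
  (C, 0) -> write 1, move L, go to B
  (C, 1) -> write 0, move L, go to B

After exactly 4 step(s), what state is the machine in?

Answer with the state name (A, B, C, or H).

Step 1: in state A at pos 0, read 0 -> (A,0)->write 0,move R,goto C. Now: state=C, head=1, tape[-1..2]=0000 (head:   ^)
Step 2: in state C at pos 1, read 0 -> (C,0)->write 1,move L,goto B. Now: state=B, head=0, tape[-1..2]=0010 (head:  ^)
Step 3: in state B at pos 0, read 0 -> (B,0)->write 1,move R,goto C. Now: state=C, head=1, tape[-1..2]=0110 (head:   ^)
Step 4: in state C at pos 1, read 1 -> (C,1)->write 0,move L,goto B. Now: state=B, head=0, tape[-1..2]=0100 (head:  ^)

Answer: B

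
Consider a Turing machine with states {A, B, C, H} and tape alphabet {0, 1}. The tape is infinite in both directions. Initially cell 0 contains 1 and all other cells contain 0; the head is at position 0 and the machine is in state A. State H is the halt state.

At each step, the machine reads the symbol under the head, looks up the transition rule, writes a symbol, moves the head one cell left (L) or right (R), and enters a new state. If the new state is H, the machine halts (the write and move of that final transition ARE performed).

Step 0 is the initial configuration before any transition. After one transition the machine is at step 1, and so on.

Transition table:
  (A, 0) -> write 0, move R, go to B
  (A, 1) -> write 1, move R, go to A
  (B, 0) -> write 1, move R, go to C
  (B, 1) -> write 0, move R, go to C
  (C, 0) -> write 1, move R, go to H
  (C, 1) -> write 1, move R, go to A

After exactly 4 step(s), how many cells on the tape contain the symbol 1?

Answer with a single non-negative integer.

Answer: 3

Derivation:
Step 1: in state A at pos 0, read 1 -> (A,1)->write 1,move R,goto A. Now: state=A, head=1, tape[-1..2]=0100 (head:   ^)
Step 2: in state A at pos 1, read 0 -> (A,0)->write 0,move R,goto B. Now: state=B, head=2, tape[-1..3]=01000 (head:    ^)
Step 3: in state B at pos 2, read 0 -> (B,0)->write 1,move R,goto C. Now: state=C, head=3, tape[-1..4]=010100 (head:     ^)
Step 4: in state C at pos 3, read 0 -> (C,0)->write 1,move R,goto H. Now: state=H, head=4, tape[-1..5]=0101100 (head:      ^)
Cells containing 1 after step 4: {0, 2, 3} -> 3 cell(s)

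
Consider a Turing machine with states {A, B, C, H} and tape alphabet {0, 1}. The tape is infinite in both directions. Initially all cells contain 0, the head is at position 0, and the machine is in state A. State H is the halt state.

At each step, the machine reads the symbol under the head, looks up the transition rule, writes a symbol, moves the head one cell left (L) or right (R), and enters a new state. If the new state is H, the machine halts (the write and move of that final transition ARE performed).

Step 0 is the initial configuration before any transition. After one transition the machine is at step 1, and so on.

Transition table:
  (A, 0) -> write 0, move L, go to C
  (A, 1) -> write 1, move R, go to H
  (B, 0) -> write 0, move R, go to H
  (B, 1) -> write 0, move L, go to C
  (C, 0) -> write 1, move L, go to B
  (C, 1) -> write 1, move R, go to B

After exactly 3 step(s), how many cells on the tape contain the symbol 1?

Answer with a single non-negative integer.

Answer: 1

Derivation:
Step 1: in state A at pos 0, read 0 -> (A,0)->write 0,move L,goto C. Now: state=C, head=-1, tape[-2..1]=0000 (head:  ^)
Step 2: in state C at pos -1, read 0 -> (C,0)->write 1,move L,goto B. Now: state=B, head=-2, tape[-3..1]=00100 (head:  ^)
Step 3: in state B at pos -2, read 0 -> (B,0)->write 0,move R,goto H. Now: state=H, head=-1, tape[-3..1]=00100 (head:   ^)
Cells containing 1 after step 3: {-1} -> 1 cell(s)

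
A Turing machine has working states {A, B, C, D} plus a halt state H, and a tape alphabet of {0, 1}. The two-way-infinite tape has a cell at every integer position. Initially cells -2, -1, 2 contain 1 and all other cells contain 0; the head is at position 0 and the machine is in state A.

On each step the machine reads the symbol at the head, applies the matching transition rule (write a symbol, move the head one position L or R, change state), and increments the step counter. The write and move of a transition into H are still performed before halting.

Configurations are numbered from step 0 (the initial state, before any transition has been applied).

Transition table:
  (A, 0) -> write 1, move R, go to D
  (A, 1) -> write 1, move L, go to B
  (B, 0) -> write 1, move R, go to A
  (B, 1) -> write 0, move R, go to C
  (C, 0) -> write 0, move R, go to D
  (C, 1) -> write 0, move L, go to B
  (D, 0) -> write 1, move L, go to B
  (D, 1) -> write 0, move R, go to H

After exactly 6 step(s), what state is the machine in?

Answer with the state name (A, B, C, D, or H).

Answer: D

Derivation:
Step 1: in state A at pos 0, read 0 -> (A,0)->write 1,move R,goto D. Now: state=D, head=1, tape[-3..3]=0111010 (head:     ^)
Step 2: in state D at pos 1, read 0 -> (D,0)->write 1,move L,goto B. Now: state=B, head=0, tape[-3..3]=0111110 (head:    ^)
Step 3: in state B at pos 0, read 1 -> (B,1)->write 0,move R,goto C. Now: state=C, head=1, tape[-3..3]=0110110 (head:     ^)
Step 4: in state C at pos 1, read 1 -> (C,1)->write 0,move L,goto B. Now: state=B, head=0, tape[-3..3]=0110010 (head:    ^)
Step 5: in state B at pos 0, read 0 -> (B,0)->write 1,move R,goto A. Now: state=A, head=1, tape[-3..3]=0111010 (head:     ^)
Step 6: in state A at pos 1, read 0 -> (A,0)->write 1,move R,goto D. Now: state=D, head=2, tape[-3..3]=0111110 (head:      ^)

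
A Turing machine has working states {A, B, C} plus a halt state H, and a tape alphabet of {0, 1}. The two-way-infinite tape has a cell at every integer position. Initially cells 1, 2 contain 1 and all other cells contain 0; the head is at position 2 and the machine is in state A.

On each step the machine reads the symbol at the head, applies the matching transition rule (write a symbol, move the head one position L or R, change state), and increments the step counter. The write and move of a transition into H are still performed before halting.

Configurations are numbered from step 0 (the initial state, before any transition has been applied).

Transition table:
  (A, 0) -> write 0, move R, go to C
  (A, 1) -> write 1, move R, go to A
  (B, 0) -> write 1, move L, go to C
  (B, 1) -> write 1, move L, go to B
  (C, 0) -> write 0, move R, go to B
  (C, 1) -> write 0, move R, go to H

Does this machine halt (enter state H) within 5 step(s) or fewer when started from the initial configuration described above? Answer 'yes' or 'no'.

Answer: no

Derivation:
Step 1: in state A at pos 2, read 1 -> (A,1)->write 1,move R,goto A. Now: state=A, head=3, tape[0..4]=01100 (head:    ^)
Step 2: in state A at pos 3, read 0 -> (A,0)->write 0,move R,goto C. Now: state=C, head=4, tape[0..5]=011000 (head:     ^)
Step 3: in state C at pos 4, read 0 -> (C,0)->write 0,move R,goto B. Now: state=B, head=5, tape[0..6]=0110000 (head:      ^)
Step 4: in state B at pos 5, read 0 -> (B,0)->write 1,move L,goto C. Now: state=C, head=4, tape[0..6]=0110010 (head:     ^)
Step 5: in state C at pos 4, read 0 -> (C,0)->write 0,move R,goto B. Now: state=B, head=5, tape[0..6]=0110010 (head:      ^)
After 5 step(s): state = B (not H) -> not halted within 5 -> no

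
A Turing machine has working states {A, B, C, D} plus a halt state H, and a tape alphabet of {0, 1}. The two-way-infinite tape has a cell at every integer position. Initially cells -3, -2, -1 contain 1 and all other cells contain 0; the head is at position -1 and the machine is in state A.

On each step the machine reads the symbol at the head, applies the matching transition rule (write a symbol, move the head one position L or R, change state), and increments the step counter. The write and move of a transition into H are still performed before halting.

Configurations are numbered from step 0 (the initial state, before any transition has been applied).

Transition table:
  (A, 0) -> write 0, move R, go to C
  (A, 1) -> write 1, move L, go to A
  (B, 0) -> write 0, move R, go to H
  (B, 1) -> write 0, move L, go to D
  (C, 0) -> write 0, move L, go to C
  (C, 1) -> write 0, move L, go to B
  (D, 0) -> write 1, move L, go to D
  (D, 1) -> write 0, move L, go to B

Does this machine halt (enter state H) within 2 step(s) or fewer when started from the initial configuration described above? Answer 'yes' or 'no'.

Step 1: in state A at pos -1, read 1 -> (A,1)->write 1,move L,goto A. Now: state=A, head=-2, tape[-4..0]=01110 (head:   ^)
Step 2: in state A at pos -2, read 1 -> (A,1)->write 1,move L,goto A. Now: state=A, head=-3, tape[-4..0]=01110 (head:  ^)
After 2 step(s): state = A (not H) -> not halted within 2 -> no

Answer: no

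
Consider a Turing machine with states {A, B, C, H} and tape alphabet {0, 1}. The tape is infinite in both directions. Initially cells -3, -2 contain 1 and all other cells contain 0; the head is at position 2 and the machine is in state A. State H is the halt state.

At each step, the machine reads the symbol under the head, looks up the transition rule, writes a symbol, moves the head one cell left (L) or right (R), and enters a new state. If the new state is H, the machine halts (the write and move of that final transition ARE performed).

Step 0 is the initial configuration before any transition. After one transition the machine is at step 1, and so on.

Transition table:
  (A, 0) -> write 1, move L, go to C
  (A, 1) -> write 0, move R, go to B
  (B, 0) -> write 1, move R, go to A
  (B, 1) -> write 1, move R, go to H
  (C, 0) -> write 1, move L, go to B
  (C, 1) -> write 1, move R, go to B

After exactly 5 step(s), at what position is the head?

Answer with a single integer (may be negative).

Answer: 3

Derivation:
Step 1: in state A at pos 2, read 0 -> (A,0)->write 1,move L,goto C. Now: state=C, head=1, tape[-4..3]=01100010 (head:      ^)
Step 2: in state C at pos 1, read 0 -> (C,0)->write 1,move L,goto B. Now: state=B, head=0, tape[-4..3]=01100110 (head:     ^)
Step 3: in state B at pos 0, read 0 -> (B,0)->write 1,move R,goto A. Now: state=A, head=1, tape[-4..3]=01101110 (head:      ^)
Step 4: in state A at pos 1, read 1 -> (A,1)->write 0,move R,goto B. Now: state=B, head=2, tape[-4..3]=01101010 (head:       ^)
Step 5: in state B at pos 2, read 1 -> (B,1)->write 1,move R,goto H. Now: state=H, head=3, tape[-4..4]=011010100 (head:        ^)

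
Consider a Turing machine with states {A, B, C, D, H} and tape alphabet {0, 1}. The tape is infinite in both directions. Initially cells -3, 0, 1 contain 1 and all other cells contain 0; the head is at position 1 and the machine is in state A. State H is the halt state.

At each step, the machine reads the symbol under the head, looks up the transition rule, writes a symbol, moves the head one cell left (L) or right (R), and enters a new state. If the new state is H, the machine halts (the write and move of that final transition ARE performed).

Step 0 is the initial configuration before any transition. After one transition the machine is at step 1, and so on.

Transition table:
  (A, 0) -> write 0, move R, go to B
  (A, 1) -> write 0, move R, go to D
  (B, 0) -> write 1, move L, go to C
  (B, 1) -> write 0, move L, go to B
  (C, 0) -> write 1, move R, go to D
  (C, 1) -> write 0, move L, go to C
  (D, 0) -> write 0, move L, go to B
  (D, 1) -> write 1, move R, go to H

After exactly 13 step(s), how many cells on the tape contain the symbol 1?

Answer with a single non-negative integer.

Answer: 3

Derivation:
Step 1: in state A at pos 1, read 1 -> (A,1)->write 0,move R,goto D. Now: state=D, head=2, tape[-4..3]=01001000 (head:       ^)
Step 2: in state D at pos 2, read 0 -> (D,0)->write 0,move L,goto B. Now: state=B, head=1, tape[-4..3]=01001000 (head:      ^)
Step 3: in state B at pos 1, read 0 -> (B,0)->write 1,move L,goto C. Now: state=C, head=0, tape[-4..3]=01001100 (head:     ^)
Step 4: in state C at pos 0, read 1 -> (C,1)->write 0,move L,goto C. Now: state=C, head=-1, tape[-4..3]=01000100 (head:    ^)
Step 5: in state C at pos -1, read 0 -> (C,0)->write 1,move R,goto D. Now: state=D, head=0, tape[-4..3]=01010100 (head:     ^)
Step 6: in state D at pos 0, read 0 -> (D,0)->write 0,move L,goto B. Now: state=B, head=-1, tape[-4..3]=01010100 (head:    ^)
Step 7: in state B at pos -1, read 1 -> (B,1)->write 0,move L,goto B. Now: state=B, head=-2, tape[-4..3]=01000100 (head:   ^)
Step 8: in state B at pos -2, read 0 -> (B,0)->write 1,move L,goto C. Now: state=C, head=-3, tape[-4..3]=01100100 (head:  ^)
Step 9: in state C at pos -3, read 1 -> (C,1)->write 0,move L,goto C. Now: state=C, head=-4, tape[-5..3]=000100100 (head:  ^)
Step 10: in state C at pos -4, read 0 -> (C,0)->write 1,move R,goto D. Now: state=D, head=-3, tape[-5..3]=010100100 (head:   ^)
Step 11: in state D at pos -3, read 0 -> (D,0)->write 0,move L,goto B. Now: state=B, head=-4, tape[-5..3]=010100100 (head:  ^)
Step 12: in state B at pos -4, read 1 -> (B,1)->write 0,move L,goto B. Now: state=B, head=-5, tape[-6..3]=0000100100 (head:  ^)
Step 13: in state B at pos -5, read 0 -> (B,0)->write 1,move L,goto C. Now: state=C, head=-6, tape[-7..3]=00100100100 (head:  ^)
Cells containing 1 after step 13: {-5, -2, 1} -> 3 cell(s)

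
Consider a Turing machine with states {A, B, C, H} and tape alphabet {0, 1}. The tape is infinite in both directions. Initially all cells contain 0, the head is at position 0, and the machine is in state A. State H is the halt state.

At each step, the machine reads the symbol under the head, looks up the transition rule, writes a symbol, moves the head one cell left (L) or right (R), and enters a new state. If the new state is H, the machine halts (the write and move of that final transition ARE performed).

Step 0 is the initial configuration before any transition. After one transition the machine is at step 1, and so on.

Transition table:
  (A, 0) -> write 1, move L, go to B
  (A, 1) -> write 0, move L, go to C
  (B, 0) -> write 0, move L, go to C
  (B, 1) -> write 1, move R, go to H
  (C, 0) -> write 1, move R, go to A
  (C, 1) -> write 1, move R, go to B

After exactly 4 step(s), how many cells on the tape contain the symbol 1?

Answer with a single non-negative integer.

Step 1: in state A at pos 0, read 0 -> (A,0)->write 1,move L,goto B. Now: state=B, head=-1, tape[-2..1]=0010 (head:  ^)
Step 2: in state B at pos -1, read 0 -> (B,0)->write 0,move L,goto C. Now: state=C, head=-2, tape[-3..1]=00010 (head:  ^)
Step 3: in state C at pos -2, read 0 -> (C,0)->write 1,move R,goto A. Now: state=A, head=-1, tape[-3..1]=01010 (head:   ^)
Step 4: in state A at pos -1, read 0 -> (A,0)->write 1,move L,goto B. Now: state=B, head=-2, tape[-3..1]=01110 (head:  ^)
Cells containing 1 after step 4: {-2, -1, 0} -> 3 cell(s)

Answer: 3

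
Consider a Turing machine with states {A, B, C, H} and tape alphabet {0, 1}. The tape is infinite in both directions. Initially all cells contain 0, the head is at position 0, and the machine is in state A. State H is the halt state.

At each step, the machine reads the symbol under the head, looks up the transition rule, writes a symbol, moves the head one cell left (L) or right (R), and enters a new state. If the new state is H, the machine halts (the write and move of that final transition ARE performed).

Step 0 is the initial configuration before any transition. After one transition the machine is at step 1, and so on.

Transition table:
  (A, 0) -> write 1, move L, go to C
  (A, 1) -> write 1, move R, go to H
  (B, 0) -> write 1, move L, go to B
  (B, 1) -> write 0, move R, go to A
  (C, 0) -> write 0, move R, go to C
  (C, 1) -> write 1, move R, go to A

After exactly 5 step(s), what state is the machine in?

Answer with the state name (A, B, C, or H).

Step 1: in state A at pos 0, read 0 -> (A,0)->write 1,move L,goto C. Now: state=C, head=-1, tape[-2..1]=0010 (head:  ^)
Step 2: in state C at pos -1, read 0 -> (C,0)->write 0,move R,goto C. Now: state=C, head=0, tape[-2..1]=0010 (head:   ^)
Step 3: in state C at pos 0, read 1 -> (C,1)->write 1,move R,goto A. Now: state=A, head=1, tape[-2..2]=00100 (head:    ^)
Step 4: in state A at pos 1, read 0 -> (A,0)->write 1,move L,goto C. Now: state=C, head=0, tape[-2..2]=00110 (head:   ^)
Step 5: in state C at pos 0, read 1 -> (C,1)->write 1,move R,goto A. Now: state=A, head=1, tape[-2..2]=00110 (head:    ^)

Answer: A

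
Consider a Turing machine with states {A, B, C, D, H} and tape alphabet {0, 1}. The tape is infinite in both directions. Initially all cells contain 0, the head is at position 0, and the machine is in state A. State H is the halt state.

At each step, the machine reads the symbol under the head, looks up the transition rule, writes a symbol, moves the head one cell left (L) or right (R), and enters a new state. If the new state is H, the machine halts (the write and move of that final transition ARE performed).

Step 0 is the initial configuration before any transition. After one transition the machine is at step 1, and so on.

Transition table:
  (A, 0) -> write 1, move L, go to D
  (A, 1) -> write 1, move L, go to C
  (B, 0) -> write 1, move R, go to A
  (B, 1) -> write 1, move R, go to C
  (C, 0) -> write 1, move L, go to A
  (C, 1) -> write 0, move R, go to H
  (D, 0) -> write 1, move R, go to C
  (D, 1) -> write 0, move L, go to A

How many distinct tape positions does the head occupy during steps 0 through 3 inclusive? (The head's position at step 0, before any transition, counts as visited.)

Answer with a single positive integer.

Step 1: in state A at pos 0, read 0 -> (A,0)->write 1,move L,goto D. Now: state=D, head=-1, tape[-2..1]=0010 (head:  ^)
Step 2: in state D at pos -1, read 0 -> (D,0)->write 1,move R,goto C. Now: state=C, head=0, tape[-2..1]=0110 (head:   ^)
Step 3: in state C at pos 0, read 1 -> (C,1)->write 0,move R,goto H. Now: state=H, head=1, tape[-2..2]=01000 (head:    ^)
Head positions at steps 0..3: starting at 0, distinct positions visited = {-1, 0, 1} -> 3 position(s)

Answer: 3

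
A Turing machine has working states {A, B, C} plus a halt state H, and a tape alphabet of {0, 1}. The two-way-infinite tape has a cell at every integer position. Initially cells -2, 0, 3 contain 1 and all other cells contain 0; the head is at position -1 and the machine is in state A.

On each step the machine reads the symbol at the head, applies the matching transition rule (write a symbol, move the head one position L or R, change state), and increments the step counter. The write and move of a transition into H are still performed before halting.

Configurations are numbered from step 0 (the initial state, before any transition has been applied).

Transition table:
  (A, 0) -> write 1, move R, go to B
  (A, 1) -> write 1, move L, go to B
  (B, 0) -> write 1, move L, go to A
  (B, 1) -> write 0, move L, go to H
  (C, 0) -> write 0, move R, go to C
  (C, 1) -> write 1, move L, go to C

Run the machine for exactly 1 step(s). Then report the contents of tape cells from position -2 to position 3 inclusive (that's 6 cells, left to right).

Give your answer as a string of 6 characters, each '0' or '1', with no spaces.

Step 1: in state A at pos -1, read 0 -> (A,0)->write 1,move R,goto B. Now: state=B, head=0, tape[-3..4]=01110010 (head:    ^)

Answer: 111001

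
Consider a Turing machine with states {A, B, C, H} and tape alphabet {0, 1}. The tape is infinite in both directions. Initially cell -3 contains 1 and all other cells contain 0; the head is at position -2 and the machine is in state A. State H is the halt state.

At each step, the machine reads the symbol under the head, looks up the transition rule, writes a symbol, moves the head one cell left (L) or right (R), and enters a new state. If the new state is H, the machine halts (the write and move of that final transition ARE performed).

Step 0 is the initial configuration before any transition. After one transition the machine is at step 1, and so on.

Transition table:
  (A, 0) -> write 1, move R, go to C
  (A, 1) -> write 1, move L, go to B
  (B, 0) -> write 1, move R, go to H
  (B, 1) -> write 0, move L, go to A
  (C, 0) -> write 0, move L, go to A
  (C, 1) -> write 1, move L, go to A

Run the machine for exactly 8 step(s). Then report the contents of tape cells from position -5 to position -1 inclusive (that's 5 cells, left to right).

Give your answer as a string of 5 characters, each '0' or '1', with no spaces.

Answer: 11010

Derivation:
Step 1: in state A at pos -2, read 0 -> (A,0)->write 1,move R,goto C. Now: state=C, head=-1, tape[-4..0]=01100 (head:    ^)
Step 2: in state C at pos -1, read 0 -> (C,0)->write 0,move L,goto A. Now: state=A, head=-2, tape[-4..0]=01100 (head:   ^)
Step 3: in state A at pos -2, read 1 -> (A,1)->write 1,move L,goto B. Now: state=B, head=-3, tape[-4..0]=01100 (head:  ^)
Step 4: in state B at pos -3, read 1 -> (B,1)->write 0,move L,goto A. Now: state=A, head=-4, tape[-5..0]=000100 (head:  ^)
Step 5: in state A at pos -4, read 0 -> (A,0)->write 1,move R,goto C. Now: state=C, head=-3, tape[-5..0]=010100 (head:   ^)
Step 6: in state C at pos -3, read 0 -> (C,0)->write 0,move L,goto A. Now: state=A, head=-4, tape[-5..0]=010100 (head:  ^)
Step 7: in state A at pos -4, read 1 -> (A,1)->write 1,move L,goto B. Now: state=B, head=-5, tape[-6..0]=0010100 (head:  ^)
Step 8: in state B at pos -5, read 0 -> (B,0)->write 1,move R,goto H. Now: state=H, head=-4, tape[-6..0]=0110100 (head:   ^)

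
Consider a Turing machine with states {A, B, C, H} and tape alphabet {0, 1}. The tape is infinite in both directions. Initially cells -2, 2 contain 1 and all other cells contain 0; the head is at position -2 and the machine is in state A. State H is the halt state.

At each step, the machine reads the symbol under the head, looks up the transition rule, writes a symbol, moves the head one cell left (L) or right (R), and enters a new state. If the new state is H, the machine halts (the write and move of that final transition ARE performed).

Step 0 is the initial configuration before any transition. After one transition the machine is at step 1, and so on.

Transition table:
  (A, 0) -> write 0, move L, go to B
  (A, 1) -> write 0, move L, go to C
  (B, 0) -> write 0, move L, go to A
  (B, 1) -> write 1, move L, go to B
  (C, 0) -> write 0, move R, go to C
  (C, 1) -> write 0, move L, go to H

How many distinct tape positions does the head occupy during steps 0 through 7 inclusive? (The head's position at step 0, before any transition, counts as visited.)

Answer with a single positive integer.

Step 1: in state A at pos -2, read 1 -> (A,1)->write 0,move L,goto C. Now: state=C, head=-3, tape[-4..3]=00000010 (head:  ^)
Step 2: in state C at pos -3, read 0 -> (C,0)->write 0,move R,goto C. Now: state=C, head=-2, tape[-4..3]=00000010 (head:   ^)
Step 3: in state C at pos -2, read 0 -> (C,0)->write 0,move R,goto C. Now: state=C, head=-1, tape[-4..3]=00000010 (head:    ^)
Step 4: in state C at pos -1, read 0 -> (C,0)->write 0,move R,goto C. Now: state=C, head=0, tape[-4..3]=00000010 (head:     ^)
Step 5: in state C at pos 0, read 0 -> (C,0)->write 0,move R,goto C. Now: state=C, head=1, tape[-4..3]=00000010 (head:      ^)
Step 6: in state C at pos 1, read 0 -> (C,0)->write 0,move R,goto C. Now: state=C, head=2, tape[-4..3]=00000010 (head:       ^)
Step 7: in state C at pos 2, read 1 -> (C,1)->write 0,move L,goto H. Now: state=H, head=1, tape[-4..3]=00000000 (head:      ^)
Head positions at steps 0..7: starting at -2, distinct positions visited = {-3, -2, -1, 0, 1, 2} -> 6 position(s)

Answer: 6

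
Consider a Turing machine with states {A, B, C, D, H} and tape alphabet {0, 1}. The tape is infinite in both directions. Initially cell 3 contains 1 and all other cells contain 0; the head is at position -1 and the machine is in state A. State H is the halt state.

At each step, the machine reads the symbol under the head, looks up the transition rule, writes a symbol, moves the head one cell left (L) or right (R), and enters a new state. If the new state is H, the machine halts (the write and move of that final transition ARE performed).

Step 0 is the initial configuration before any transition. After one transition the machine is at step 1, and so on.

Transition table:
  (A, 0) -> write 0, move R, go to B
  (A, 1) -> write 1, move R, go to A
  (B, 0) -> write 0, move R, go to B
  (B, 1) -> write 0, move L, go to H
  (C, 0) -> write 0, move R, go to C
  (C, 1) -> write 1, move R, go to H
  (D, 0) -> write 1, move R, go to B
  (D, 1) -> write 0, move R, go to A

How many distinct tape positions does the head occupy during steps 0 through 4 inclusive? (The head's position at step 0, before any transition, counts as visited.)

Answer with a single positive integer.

Step 1: in state A at pos -1, read 0 -> (A,0)->write 0,move R,goto B. Now: state=B, head=0, tape[-2..4]=0000010 (head:   ^)
Step 2: in state B at pos 0, read 0 -> (B,0)->write 0,move R,goto B. Now: state=B, head=1, tape[-2..4]=0000010 (head:    ^)
Step 3: in state B at pos 1, read 0 -> (B,0)->write 0,move R,goto B. Now: state=B, head=2, tape[-2..4]=0000010 (head:     ^)
Step 4: in state B at pos 2, read 0 -> (B,0)->write 0,move R,goto B. Now: state=B, head=3, tape[-2..4]=0000010 (head:      ^)
Head positions at steps 0..4: starting at -1, distinct positions visited = {-1, 0, 1, 2, 3} -> 5 position(s)

Answer: 5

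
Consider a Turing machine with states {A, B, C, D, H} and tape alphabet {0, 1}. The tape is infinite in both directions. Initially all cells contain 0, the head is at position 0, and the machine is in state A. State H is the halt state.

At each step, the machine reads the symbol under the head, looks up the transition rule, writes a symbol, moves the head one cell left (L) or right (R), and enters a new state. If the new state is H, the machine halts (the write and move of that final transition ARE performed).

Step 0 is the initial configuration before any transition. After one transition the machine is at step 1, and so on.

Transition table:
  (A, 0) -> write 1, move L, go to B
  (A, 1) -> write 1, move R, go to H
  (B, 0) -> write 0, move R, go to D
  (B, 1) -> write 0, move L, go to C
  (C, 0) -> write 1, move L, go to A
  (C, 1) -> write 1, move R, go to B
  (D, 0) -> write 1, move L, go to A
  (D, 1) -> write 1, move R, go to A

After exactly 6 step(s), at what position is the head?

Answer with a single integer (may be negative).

Step 1: in state A at pos 0, read 0 -> (A,0)->write 1,move L,goto B. Now: state=B, head=-1, tape[-2..1]=0010 (head:  ^)
Step 2: in state B at pos -1, read 0 -> (B,0)->write 0,move R,goto D. Now: state=D, head=0, tape[-2..1]=0010 (head:   ^)
Step 3: in state D at pos 0, read 1 -> (D,1)->write 1,move R,goto A. Now: state=A, head=1, tape[-2..2]=00100 (head:    ^)
Step 4: in state A at pos 1, read 0 -> (A,0)->write 1,move L,goto B. Now: state=B, head=0, tape[-2..2]=00110 (head:   ^)
Step 5: in state B at pos 0, read 1 -> (B,1)->write 0,move L,goto C. Now: state=C, head=-1, tape[-2..2]=00010 (head:  ^)
Step 6: in state C at pos -1, read 0 -> (C,0)->write 1,move L,goto A. Now: state=A, head=-2, tape[-3..2]=001010 (head:  ^)

Answer: -2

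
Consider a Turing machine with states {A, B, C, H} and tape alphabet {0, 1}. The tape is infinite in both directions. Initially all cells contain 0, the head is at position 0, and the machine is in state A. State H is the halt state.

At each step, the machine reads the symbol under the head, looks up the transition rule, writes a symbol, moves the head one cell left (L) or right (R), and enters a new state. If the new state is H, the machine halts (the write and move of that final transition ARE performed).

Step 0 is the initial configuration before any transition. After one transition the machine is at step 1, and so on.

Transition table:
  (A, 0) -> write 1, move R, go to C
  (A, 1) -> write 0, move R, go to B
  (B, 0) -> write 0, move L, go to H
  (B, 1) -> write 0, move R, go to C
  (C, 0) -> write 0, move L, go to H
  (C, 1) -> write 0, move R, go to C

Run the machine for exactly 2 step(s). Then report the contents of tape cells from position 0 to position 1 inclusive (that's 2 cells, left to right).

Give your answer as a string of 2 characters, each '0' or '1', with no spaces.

Step 1: in state A at pos 0, read 0 -> (A,0)->write 1,move R,goto C. Now: state=C, head=1, tape[-1..2]=0100 (head:   ^)
Step 2: in state C at pos 1, read 0 -> (C,0)->write 0,move L,goto H. Now: state=H, head=0, tape[-1..2]=0100 (head:  ^)

Answer: 10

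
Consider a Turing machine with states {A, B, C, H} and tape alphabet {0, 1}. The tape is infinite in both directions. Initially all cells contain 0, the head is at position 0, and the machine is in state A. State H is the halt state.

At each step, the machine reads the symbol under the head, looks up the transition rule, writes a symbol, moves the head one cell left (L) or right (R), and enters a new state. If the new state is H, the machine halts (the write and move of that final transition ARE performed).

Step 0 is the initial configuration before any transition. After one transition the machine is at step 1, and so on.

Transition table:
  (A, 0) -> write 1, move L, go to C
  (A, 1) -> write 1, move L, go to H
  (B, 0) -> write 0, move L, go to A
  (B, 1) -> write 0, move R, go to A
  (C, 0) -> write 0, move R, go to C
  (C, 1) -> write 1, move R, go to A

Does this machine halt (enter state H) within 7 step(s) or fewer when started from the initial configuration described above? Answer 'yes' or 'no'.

Answer: yes

Derivation:
Step 1: in state A at pos 0, read 0 -> (A,0)->write 1,move L,goto C. Now: state=C, head=-1, tape[-2..1]=0010 (head:  ^)
Step 2: in state C at pos -1, read 0 -> (C,0)->write 0,move R,goto C. Now: state=C, head=0, tape[-2..1]=0010 (head:   ^)
Step 3: in state C at pos 0, read 1 -> (C,1)->write 1,move R,goto A. Now: state=A, head=1, tape[-2..2]=00100 (head:    ^)
Step 4: in state A at pos 1, read 0 -> (A,0)->write 1,move L,goto C. Now: state=C, head=0, tape[-2..2]=00110 (head:   ^)
Step 5: in state C at pos 0, read 1 -> (C,1)->write 1,move R,goto A. Now: state=A, head=1, tape[-2..2]=00110 (head:    ^)
Step 6: in state A at pos 1, read 1 -> (A,1)->write 1,move L,goto H. Now: state=H, head=0, tape[-2..2]=00110 (head:   ^)
State H reached at step 6; 6 <= 7 -> yes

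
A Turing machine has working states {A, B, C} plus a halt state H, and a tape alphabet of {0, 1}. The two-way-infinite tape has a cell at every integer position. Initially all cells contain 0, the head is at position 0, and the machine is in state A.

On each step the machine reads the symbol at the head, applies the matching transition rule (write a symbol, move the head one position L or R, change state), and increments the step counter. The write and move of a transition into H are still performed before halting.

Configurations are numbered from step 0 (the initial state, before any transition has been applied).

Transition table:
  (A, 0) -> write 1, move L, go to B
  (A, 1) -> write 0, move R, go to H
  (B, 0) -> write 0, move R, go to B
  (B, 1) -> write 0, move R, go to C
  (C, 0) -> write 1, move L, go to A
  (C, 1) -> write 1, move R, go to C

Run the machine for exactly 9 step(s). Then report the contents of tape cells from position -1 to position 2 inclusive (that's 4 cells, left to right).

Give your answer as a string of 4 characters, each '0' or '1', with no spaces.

Step 1: in state A at pos 0, read 0 -> (A,0)->write 1,move L,goto B. Now: state=B, head=-1, tape[-2..1]=0010 (head:  ^)
Step 2: in state B at pos -1, read 0 -> (B,0)->write 0,move R,goto B. Now: state=B, head=0, tape[-2..1]=0010 (head:   ^)
Step 3: in state B at pos 0, read 1 -> (B,1)->write 0,move R,goto C. Now: state=C, head=1, tape[-2..2]=00000 (head:    ^)
Step 4: in state C at pos 1, read 0 -> (C,0)->write 1,move L,goto A. Now: state=A, head=0, tape[-2..2]=00010 (head:   ^)
Step 5: in state A at pos 0, read 0 -> (A,0)->write 1,move L,goto B. Now: state=B, head=-1, tape[-2..2]=00110 (head:  ^)
Step 6: in state B at pos -1, read 0 -> (B,0)->write 0,move R,goto B. Now: state=B, head=0, tape[-2..2]=00110 (head:   ^)
Step 7: in state B at pos 0, read 1 -> (B,1)->write 0,move R,goto C. Now: state=C, head=1, tape[-2..2]=00010 (head:    ^)
Step 8: in state C at pos 1, read 1 -> (C,1)->write 1,move R,goto C. Now: state=C, head=2, tape[-2..3]=000100 (head:     ^)
Step 9: in state C at pos 2, read 0 -> (C,0)->write 1,move L,goto A. Now: state=A, head=1, tape[-2..3]=000110 (head:    ^)

Answer: 0011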